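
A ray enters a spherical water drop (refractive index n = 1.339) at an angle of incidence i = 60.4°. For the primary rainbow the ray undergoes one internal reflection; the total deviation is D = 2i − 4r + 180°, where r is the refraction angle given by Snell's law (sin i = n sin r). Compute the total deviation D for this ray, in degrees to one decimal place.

sin r = sin 60.4° / 1.339 = 0.8695/1.339 = 0.6494; r = 40.49°.
D = 2·60.4° − 4·40.49° + 180° = 120.80° − 161.97° + 180° = 138.83°.

138.8°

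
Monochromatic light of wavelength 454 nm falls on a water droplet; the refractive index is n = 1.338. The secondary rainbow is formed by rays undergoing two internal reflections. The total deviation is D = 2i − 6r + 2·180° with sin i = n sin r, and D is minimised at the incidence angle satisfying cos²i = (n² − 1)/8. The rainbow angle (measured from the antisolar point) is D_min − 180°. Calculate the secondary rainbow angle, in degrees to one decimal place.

52.2°

cos²i = (1.79024 − 1)/8 = 0.09878; i = arccos(0.31429) = 71.682°.
sin r = sin 71.682°/1.338 = 0.70951; r = 45.195°.
D_min = 2·71.682° − 6·45.195° + 360° = 232.193°.
Rainbow angle = D_min − 180° = 52.193°.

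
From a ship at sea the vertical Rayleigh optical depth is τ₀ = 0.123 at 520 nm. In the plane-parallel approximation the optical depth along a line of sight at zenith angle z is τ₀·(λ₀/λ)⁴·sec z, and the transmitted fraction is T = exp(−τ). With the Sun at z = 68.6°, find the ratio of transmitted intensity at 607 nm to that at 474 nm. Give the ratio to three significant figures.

1.36

Airmass: sec 68.6° = 2.7407.
τ(607 nm) = 0.123 × (520/607)⁴ × 2.7407 = 0.123 × 0.5386 × 2.7407 = 0.1816.
τ(474 nm) = 0.123 × (520/474)⁴ × 2.7407 = 0.123 × 1.4484 × 2.7407 = 0.4883.
T(607)/T(474) = exp(τ_B − τ_A) = exp(0.3067) = 1.3589.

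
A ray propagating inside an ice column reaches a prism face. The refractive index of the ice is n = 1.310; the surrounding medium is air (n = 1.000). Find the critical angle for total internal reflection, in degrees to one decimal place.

sin θ_c = n_air / n = 1.000 / 1.310 = 0.7634.
θ_c = arcsin(0.7634) = 49.76°.

49.8°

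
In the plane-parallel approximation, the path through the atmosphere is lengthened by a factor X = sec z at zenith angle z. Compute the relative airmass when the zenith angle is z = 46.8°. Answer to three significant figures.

X = sec z = 1/cos 46.8° = 1/0.6845 = 1.4608.

1.46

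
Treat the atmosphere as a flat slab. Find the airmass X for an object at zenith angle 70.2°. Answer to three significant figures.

X = sec z = 1/cos 70.2° = 1/0.3387 = 2.9521.

2.95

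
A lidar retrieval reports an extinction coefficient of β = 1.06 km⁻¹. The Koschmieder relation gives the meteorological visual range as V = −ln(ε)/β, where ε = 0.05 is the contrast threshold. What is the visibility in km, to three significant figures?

2.83 km

V = −ln(0.05) / 1.06 = 2.996 / 1.06 = 2.8262 km.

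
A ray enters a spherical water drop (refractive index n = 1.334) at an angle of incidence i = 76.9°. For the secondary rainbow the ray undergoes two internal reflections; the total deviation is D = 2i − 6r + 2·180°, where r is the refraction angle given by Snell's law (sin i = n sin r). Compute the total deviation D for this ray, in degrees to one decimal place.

sin r = sin 76.9° / 1.334 = 0.9740/1.334 = 0.7301; r = 46.90°.
D = 2·76.9° − 6·46.90° + 2·180° = 153.80° − 281.38° + 360° = 232.42°.

232.4°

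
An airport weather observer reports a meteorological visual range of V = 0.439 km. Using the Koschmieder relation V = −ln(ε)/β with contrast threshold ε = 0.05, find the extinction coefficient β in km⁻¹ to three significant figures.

6.82 km⁻¹

β = −ln(0.05) / V = 2.996 / 0.439 = 6.8240 km⁻¹.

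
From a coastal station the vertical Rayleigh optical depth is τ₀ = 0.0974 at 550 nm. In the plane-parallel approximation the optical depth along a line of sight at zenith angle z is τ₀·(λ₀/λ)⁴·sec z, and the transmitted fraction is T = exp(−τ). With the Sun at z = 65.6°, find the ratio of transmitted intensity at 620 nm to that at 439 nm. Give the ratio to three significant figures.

Airmass: sec 65.6° = 2.4207.
τ(620 nm) = 0.0974 × (550/620)⁴ × 2.4207 = 0.0974 × 0.6193 × 2.4207 = 0.1460.
τ(439 nm) = 0.0974 × (550/439)⁴ × 2.4207 = 0.0974 × 2.4637 × 2.4207 = 0.5809.
T(620)/T(439) = exp(τ_B − τ_A) = exp(0.4349) = 1.5448.

1.54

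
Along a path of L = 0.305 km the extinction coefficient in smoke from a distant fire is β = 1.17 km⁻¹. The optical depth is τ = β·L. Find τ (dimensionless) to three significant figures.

τ = β·L = 1.17 × 0.305 = 0.3568.

0.357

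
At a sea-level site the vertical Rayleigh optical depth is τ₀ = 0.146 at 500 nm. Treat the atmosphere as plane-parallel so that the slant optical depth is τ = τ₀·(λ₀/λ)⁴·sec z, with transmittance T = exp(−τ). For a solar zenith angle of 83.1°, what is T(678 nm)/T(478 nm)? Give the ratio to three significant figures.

Airmass: sec 83.1° = 8.3238.
τ(678 nm) = 0.146 × (500/678)⁴ × 8.3238 = 0.146 × 0.2958 × 8.3238 = 0.3594.
τ(478 nm) = 0.146 × (500/478)⁴ × 8.3238 = 0.146 × 1.1972 × 8.3238 = 1.4549.
T(678)/T(478) = exp(τ_B − τ_A) = exp(1.0955) = 2.9906.

2.99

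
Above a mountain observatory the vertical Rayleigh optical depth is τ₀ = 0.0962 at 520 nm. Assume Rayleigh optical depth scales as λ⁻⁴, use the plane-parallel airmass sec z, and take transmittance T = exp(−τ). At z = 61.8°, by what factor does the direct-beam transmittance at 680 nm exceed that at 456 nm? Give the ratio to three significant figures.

1.32

Airmass: sec 61.8° = 2.1162.
τ(680 nm) = 0.0962 × (520/680)⁴ × 2.1162 = 0.0962 × 0.3420 × 2.1162 = 0.0696.
τ(456 nm) = 0.0962 × (520/456)⁴ × 2.1162 = 0.0962 × 1.6910 × 2.1162 = 0.3443.
T(680)/T(456) = exp(τ_B − τ_A) = exp(0.2746) = 1.3161.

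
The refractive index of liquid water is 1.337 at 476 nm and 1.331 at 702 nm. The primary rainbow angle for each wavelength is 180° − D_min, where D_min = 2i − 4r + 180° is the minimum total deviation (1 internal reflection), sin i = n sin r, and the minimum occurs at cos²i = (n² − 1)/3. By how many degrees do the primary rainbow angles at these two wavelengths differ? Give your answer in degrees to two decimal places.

0.87°

At 476 nm (n = 1.337): cos²i = 0.26252 → i = 59.178°, r = 39.964°, D_min = 138.500°, rainbow angle = 41.500°.
At 702 nm (n = 1.331): cos²i = 0.25719 → i = 59.527°, r = 40.356°, D_min = 137.630°, rainbow angle = 42.370°.
Angular width = |41.500° − 42.370°| = 0.870°.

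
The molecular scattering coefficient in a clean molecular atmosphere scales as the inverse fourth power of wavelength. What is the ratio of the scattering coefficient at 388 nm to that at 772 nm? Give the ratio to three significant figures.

Rayleigh scattering ∝ λ⁻⁴, so the ratio of coefficients is the inverse fourth power of the wavelength ratio.
σ(388)/σ(772) = (772/388)⁴ = (1.9897)⁴ = 15.67.

15.7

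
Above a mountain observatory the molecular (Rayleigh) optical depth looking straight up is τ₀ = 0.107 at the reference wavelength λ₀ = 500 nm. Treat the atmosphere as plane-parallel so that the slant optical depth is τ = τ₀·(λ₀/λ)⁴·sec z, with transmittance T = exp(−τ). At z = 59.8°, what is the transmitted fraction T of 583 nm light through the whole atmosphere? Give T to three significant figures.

sec 59.8° = 1.9880.
τ = 0.107 × (500/583)⁴ × 1.9880 = 0.107 × 0.5410 × 1.9880 = 0.1151.
T = exp(−0.1151) = 0.8913.

0.891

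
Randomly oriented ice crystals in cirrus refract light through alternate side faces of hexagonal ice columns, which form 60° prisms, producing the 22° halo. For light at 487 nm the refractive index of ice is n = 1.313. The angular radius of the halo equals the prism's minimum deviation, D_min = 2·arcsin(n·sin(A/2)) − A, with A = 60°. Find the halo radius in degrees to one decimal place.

22.1°

n·sin(A/2) = 1.313 × sin 30° = 1.313 × 0.5000 = 0.6565.
D_min = 2·arcsin(0.6565) − 60° = 2 × 41.033° − 60° = 22.067°.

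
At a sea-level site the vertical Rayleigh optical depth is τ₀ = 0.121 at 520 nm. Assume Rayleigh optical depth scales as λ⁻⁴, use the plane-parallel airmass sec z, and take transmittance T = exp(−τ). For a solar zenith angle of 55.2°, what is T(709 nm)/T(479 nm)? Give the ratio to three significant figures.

1.26

Airmass: sec 55.2° = 1.7522.
τ(709 nm) = 0.121 × (520/709)⁴ × 1.7522 = 0.121 × 0.2894 × 1.7522 = 0.0613.
τ(479 nm) = 0.121 × (520/479)⁴ × 1.7522 = 0.121 × 1.3889 × 1.7522 = 0.2945.
T(709)/T(479) = exp(τ_B − τ_A) = exp(0.2331) = 1.2625.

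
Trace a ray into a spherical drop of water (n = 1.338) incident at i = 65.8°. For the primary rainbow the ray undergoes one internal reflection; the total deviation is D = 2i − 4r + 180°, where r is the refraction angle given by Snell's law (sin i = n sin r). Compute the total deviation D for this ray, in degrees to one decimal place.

139.7°

sin r = sin 65.8° / 1.338 = 0.9121/1.338 = 0.6817; r = 42.98°.
D = 2·65.8° − 4·42.98° + 180° = 131.60° − 171.91° + 180° = 139.69°.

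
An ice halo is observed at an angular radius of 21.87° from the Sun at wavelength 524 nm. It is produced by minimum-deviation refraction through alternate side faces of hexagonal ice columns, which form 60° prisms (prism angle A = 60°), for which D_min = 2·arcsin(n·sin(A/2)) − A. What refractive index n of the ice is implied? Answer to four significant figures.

1.310

Rearranging: n = sin((D_min + A)/2) / sin(A/2).
(D_min + A)/2 = (21.87° + 60°)/2 = 40.935°.
n = sin 40.935° / sin 30° = 0.6552 / 0.5000 = 1.3104.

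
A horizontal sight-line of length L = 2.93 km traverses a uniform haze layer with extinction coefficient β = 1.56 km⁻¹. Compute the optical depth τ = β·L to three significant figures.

τ = β·L = 1.56 × 2.93 = 4.5708.

4.57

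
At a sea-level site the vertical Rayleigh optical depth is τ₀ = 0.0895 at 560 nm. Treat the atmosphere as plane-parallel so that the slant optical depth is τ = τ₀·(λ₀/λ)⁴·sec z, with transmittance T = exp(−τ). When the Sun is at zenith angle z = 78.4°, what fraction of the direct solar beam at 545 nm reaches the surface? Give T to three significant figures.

sec 78.4° = 4.9732.
τ = 0.0895 × (560/545)⁴ × 4.9732 = 0.0895 × 1.1147 × 4.9732 = 0.4962.
T = exp(−0.4962) = 0.6089.

0.609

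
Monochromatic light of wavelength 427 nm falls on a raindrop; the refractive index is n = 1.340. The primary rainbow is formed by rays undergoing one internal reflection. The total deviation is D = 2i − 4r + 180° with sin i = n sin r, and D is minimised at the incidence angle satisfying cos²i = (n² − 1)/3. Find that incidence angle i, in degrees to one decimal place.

59.0°

cos²i = (1.340² − 1)/3 = (1.79560 − 1)/3 = 0.26520.
cos i = 0.51498, so i = 59.004°.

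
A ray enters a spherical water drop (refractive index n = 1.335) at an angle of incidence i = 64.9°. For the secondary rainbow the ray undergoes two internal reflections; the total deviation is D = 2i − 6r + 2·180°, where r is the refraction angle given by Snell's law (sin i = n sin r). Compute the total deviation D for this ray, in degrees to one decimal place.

sin r = sin 64.9° / 1.335 = 0.9056/1.335 = 0.6783; r = 42.71°.
D = 2·64.9° − 6·42.71° + 2·180° = 129.80° − 256.28° + 360° = 233.52°.

233.5°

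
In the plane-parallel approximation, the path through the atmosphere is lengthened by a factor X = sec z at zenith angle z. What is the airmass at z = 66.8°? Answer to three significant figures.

X = sec z = 1/cos 66.8° = 1/0.3939 = 2.5384.

2.54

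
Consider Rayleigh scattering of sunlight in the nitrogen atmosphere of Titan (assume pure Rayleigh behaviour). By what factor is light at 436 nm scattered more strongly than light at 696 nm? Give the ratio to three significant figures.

Rayleigh scattering ∝ λ⁻⁴, so the ratio of coefficients is the inverse fourth power of the wavelength ratio.
σ(436)/σ(696) = (696/436)⁴ = (1.5963)⁴ = 6.494.

6.49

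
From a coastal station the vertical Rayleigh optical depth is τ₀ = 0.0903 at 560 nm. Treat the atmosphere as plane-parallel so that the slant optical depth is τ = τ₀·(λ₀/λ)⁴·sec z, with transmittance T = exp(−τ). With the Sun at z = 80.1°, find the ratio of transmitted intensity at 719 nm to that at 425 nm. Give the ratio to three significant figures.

4.01

Airmass: sec 80.1° = 5.8164.
τ(719 nm) = 0.0903 × (560/719)⁴ × 5.8164 = 0.0903 × 0.3680 × 5.8164 = 0.1933.
τ(425 nm) = 0.0903 × (560/425)⁴ × 5.8164 = 0.0903 × 3.0144 × 5.8164 = 1.5832.
T(719)/T(425) = exp(τ_B − τ_A) = exp(1.3899) = 4.0145.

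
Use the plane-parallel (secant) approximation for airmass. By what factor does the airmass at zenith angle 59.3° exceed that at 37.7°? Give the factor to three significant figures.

X(59.3°)/X(37.7°) = sec 59.3° / sec 37.7° = cos 37.7° / cos 59.3° = 0.7912/0.5105 = 1.5498.

1.55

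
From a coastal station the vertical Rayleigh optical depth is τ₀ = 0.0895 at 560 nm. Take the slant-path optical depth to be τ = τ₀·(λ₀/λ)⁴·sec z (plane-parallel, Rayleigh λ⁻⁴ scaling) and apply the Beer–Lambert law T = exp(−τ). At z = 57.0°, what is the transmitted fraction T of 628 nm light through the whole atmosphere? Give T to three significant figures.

0.901

sec 57.0° = 1.8361.
τ = 0.0895 × (560/628)⁴ × 1.8361 = 0.0895 × 0.6323 × 1.8361 = 0.1039.
T = exp(−0.1039) = 0.9013.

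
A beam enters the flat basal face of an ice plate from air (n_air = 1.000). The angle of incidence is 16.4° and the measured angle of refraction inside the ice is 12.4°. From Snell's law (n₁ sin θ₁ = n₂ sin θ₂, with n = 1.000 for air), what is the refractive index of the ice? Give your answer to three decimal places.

n = sin θ_i / sin θ_r = sin 16.4° / sin 12.4° = 0.2823 / 0.2147 = 1.3148.

1.315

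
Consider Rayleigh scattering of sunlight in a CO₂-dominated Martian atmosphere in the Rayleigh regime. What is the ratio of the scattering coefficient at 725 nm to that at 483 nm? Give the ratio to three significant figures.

Rayleigh scattering ∝ λ⁻⁴, so the ratio of coefficients is the inverse fourth power of the wavelength ratio.
σ(725)/σ(483) = (483/725)⁴ = (0.6662)⁴ = 0.197.

0.197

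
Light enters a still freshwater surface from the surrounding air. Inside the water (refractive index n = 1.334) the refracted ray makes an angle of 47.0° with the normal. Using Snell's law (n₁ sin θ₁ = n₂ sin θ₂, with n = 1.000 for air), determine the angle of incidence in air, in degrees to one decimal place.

77.3°

Snell: sin θ_i = n · sin θ_r = 1.334 × sin 47.0° = 1.334 × 0.7314 = 0.9756.
θ_i = arcsin(0.9756) = 77.32°.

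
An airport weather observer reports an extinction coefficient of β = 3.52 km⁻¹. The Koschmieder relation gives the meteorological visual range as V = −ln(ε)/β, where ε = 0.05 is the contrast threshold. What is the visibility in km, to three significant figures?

V = −ln(0.05) / 3.52 = 2.996 / 3.52 = 0.8511 km.

0.851 km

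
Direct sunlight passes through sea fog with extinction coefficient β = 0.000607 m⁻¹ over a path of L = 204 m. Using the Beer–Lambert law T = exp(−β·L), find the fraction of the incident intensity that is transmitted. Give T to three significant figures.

τ = β·L = 0.000607 × 204 = 0.1238.
T = exp(−0.1238) = 0.8835.

0.884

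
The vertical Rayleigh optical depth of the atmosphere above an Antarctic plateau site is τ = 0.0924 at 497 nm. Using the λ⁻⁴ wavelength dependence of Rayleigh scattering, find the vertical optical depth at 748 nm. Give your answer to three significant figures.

τ(748 nm) = τ(497 nm) × (497/748)⁴ = 0.0924 × (0.6644)⁴ = 0.0924 × 0.1949 = 0.0180.

0.0180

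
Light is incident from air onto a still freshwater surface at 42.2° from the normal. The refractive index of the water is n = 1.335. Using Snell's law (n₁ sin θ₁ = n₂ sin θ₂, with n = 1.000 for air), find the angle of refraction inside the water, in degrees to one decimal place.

Snell: sin θ_r = sin θ_i / n = sin 42.2° / 1.335 = 0.6717 / 1.335 = 0.5032.
θ_r = arcsin(0.5032) = 30.21°.

30.2°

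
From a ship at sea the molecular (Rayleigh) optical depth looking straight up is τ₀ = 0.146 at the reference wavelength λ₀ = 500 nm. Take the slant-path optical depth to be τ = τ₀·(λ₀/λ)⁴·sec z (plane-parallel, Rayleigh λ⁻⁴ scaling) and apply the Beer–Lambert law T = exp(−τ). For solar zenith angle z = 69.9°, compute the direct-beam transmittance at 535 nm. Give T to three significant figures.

sec 69.9° = 2.9099.
τ = 0.146 × (500/535)⁴ × 2.9099 = 0.146 × 0.7629 × 2.9099 = 0.3241.
T = exp(−0.3241) = 0.7232.

0.723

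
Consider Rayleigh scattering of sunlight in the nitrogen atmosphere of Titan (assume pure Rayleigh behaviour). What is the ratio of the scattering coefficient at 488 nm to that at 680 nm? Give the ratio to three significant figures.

Rayleigh scattering ∝ λ⁻⁴, so the ratio of coefficients is the inverse fourth power of the wavelength ratio.
σ(488)/σ(680) = (680/488)⁴ = (1.3934)⁴ = 3.77.

3.77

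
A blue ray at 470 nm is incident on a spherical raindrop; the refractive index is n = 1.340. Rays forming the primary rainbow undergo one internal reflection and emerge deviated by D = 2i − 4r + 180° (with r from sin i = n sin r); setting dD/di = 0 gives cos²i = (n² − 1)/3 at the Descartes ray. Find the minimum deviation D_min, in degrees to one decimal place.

138.9°

cos²i = (1.79560 − 1)/3 = 0.26520; i = arccos(0.51498) = 59.004°.
sin r = sin 59.004°/1.340 = 0.63971; r = 39.770°.
D_min = 2·59.004° − 4·39.770° + 180° = 138.929°.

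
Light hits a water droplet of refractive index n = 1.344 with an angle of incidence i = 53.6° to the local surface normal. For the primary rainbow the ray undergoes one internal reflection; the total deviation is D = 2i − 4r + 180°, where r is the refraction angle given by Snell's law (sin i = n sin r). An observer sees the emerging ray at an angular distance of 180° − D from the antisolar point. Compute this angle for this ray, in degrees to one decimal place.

40.0°

sin r = sin 53.6° / 1.344 = 0.8049/1.344 = 0.5989; r = 36.79°.
D = 2·53.6° − 4·36.79° + 180° = 107.20° − 147.16° + 180° = 140.04°.
Angle from antisolar point = 180° − D = 39.96°.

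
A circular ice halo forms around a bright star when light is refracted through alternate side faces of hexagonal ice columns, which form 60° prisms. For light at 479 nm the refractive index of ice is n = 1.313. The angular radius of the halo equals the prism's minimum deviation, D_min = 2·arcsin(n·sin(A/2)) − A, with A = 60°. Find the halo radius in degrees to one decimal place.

22.1°

n·sin(A/2) = 1.313 × sin 30° = 1.313 × 0.5000 = 0.6565.
D_min = 2·arcsin(0.6565) − 60° = 2 × 41.033° − 60° = 22.067°.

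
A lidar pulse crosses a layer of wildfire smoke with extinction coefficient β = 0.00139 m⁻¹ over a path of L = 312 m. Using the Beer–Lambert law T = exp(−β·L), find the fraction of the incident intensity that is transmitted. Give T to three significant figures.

τ = β·L = 0.00139 × 312 = 0.4337.
T = exp(−0.4337) = 0.6481.

0.648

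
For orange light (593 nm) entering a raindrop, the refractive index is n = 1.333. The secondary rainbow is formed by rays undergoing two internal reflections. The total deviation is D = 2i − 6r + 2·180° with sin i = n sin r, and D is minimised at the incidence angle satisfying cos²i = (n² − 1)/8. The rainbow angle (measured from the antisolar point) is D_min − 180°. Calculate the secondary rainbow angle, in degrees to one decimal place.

cos²i = (1.77689 − 1)/8 = 0.09711; i = arccos(0.31163) = 71.843°.
sin r = sin 71.843°/1.333 = 0.71283; r = 45.466°.
D_min = 2·71.843° − 6·45.466° + 360° = 230.891°.
Rainbow angle = D_min − 180° = 50.891°.

50.9°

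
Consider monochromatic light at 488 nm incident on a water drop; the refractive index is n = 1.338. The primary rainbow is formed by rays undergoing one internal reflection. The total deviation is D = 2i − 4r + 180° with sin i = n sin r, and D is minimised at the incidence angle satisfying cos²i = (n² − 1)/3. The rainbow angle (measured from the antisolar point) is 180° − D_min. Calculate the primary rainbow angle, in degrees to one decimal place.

cos²i = (1.79024 − 1)/3 = 0.26341; i = arccos(0.51324) = 59.120°.
sin r = sin 59.120°/1.338 = 0.64144; r = 39.899°.
D_min = 2·59.120° − 4·39.899° + 180° = 138.643°.
Rainbow angle = 180° − D_min = 41.357°.

41.4°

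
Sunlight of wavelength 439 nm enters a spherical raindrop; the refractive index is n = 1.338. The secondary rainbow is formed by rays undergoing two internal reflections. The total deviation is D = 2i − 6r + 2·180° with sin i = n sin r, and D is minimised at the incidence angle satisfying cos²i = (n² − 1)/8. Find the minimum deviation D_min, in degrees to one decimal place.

232.2°

cos²i = (1.79024 − 1)/8 = 0.09878; i = arccos(0.31429) = 71.682°.
sin r = sin 71.682°/1.338 = 0.70951; r = 45.195°.
D_min = 2·71.682° − 6·45.195° + 360° = 232.193°.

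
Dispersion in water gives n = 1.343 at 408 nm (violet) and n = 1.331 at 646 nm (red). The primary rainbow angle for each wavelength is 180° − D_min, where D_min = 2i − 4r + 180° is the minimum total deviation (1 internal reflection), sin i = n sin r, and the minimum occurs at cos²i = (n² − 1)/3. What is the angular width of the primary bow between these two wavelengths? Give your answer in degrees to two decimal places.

At 408 nm (n = 1.343): cos²i = 0.26788 → i = 58.830°, r = 39.577°, D_min = 139.354°, rainbow angle = 40.646°.
At 646 nm (n = 1.331): cos²i = 0.25719 → i = 59.527°, r = 40.356°, D_min = 137.630°, rainbow angle = 42.370°.
Angular width = |40.646° − 42.370°| = 1.724°.

1.72°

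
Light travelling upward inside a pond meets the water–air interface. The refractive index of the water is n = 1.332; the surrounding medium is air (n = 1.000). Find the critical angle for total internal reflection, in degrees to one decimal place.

sin θ_c = n_air / n = 1.000 / 1.332 = 0.7508.
θ_c = arcsin(0.7508) = 48.66°.

48.7°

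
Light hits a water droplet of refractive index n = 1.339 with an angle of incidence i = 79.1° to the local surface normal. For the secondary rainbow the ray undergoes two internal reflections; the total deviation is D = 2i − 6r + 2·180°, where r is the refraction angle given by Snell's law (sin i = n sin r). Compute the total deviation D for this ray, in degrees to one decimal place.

sin r = sin 79.1° / 1.339 = 0.9820/1.339 = 0.7334; r = 47.17°.
D = 2·79.1° − 6·47.17° + 2·180° = 158.20° − 283.01° + 360° = 235.19°.

235.2°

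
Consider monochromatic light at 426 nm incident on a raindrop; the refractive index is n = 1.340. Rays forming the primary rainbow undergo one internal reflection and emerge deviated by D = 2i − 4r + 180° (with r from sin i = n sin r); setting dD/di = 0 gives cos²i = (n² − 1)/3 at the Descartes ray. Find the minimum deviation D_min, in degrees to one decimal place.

cos²i = (1.79560 − 1)/3 = 0.26520; i = arccos(0.51498) = 59.004°.
sin r = sin 59.004°/1.340 = 0.63971; r = 39.770°.
D_min = 2·59.004° − 4·39.770° + 180° = 138.929°.

138.9°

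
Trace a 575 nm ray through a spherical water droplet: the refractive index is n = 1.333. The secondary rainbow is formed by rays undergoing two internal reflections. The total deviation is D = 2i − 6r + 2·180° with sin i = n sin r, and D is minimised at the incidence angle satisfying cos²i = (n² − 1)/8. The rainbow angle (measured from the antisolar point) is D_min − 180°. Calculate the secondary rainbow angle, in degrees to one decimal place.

cos²i = (1.77689 − 1)/8 = 0.09711; i = arccos(0.31163) = 71.843°.
sin r = sin 71.843°/1.333 = 0.71283; r = 45.466°.
D_min = 2·71.843° − 6·45.466° + 360° = 230.891°.
Rainbow angle = D_min − 180° = 50.891°.

50.9°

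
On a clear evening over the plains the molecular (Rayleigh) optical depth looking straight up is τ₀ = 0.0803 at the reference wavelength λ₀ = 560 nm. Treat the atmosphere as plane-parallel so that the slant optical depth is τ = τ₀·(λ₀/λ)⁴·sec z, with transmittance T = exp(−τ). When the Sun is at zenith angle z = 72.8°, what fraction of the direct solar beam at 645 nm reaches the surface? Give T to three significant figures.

0.857

sec 72.8° = 3.3817.
τ = 0.0803 × (560/645)⁴ × 3.3817 = 0.0803 × 0.5682 × 3.3817 = 0.1543.
T = exp(−0.1543) = 0.8570.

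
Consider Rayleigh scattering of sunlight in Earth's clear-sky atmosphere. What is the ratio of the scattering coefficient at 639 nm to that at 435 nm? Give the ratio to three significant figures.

Rayleigh scattering ∝ λ⁻⁴, so the ratio of coefficients is the inverse fourth power of the wavelength ratio.
σ(639)/σ(435) = (435/639)⁴ = (0.6808)⁴ = 0.2148.

0.215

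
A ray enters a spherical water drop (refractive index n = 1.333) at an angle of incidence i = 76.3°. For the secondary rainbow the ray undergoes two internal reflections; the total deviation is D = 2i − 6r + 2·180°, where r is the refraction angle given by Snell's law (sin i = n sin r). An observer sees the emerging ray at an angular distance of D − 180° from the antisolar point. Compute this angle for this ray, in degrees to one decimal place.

51.9°

sin r = sin 76.3° / 1.333 = 0.9715/1.333 = 0.7288; r = 46.79°.
D = 2·76.3° − 6·46.79° + 2·180° = 152.60° − 280.74° + 360° = 231.86°.
Angle from antisolar point = D − 180° = 51.86°.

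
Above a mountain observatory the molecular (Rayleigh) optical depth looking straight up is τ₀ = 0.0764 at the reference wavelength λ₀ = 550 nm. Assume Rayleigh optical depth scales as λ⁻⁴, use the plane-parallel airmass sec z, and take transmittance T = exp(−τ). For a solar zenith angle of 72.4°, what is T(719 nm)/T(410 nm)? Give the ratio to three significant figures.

2.08

Airmass: sec 72.4° = 3.3072.
τ(719 nm) = 0.0764 × (550/719)⁴ × 3.3072 = 0.0764 × 0.3424 × 3.3072 = 0.0865.
τ(410 nm) = 0.0764 × (550/410)⁴ × 3.3072 = 0.0764 × 3.2383 × 3.3072 = 0.8182.
T(719)/T(410) = exp(τ_B − τ_A) = exp(0.7317) = 2.0786.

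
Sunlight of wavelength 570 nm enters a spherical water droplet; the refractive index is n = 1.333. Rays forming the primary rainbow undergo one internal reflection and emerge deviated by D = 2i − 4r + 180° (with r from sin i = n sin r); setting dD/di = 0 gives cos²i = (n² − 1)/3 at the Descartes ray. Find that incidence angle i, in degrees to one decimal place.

59.4°

cos²i = (1.333² − 1)/3 = (1.77689 − 1)/3 = 0.25896.
cos i = 0.50888, so i = 59.410°.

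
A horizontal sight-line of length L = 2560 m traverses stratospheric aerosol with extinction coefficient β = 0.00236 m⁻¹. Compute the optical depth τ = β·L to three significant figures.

6.04

τ = β·L = 0.00236 × 2560 = 6.0416.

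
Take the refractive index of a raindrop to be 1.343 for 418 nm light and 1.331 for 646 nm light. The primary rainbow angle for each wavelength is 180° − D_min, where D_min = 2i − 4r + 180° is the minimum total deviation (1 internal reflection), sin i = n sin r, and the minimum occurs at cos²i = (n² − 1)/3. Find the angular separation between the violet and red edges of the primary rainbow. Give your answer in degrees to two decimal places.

At 418 nm (n = 1.343): cos²i = 0.26788 → i = 58.830°, r = 39.577°, D_min = 139.354°, rainbow angle = 40.646°.
At 646 nm (n = 1.331): cos²i = 0.25719 → i = 59.527°, r = 40.356°, D_min = 137.630°, rainbow angle = 42.370°.
Angular width = |40.646° − 42.370°| = 1.724°.

1.72°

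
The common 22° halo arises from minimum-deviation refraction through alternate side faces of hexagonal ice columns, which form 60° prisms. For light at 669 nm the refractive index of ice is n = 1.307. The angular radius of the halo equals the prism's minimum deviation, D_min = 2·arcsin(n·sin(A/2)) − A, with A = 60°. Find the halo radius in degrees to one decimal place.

n·sin(A/2) = 1.307 × sin 30° = 1.307 × 0.5000 = 0.6535.
D_min = 2·arcsin(0.6535) − 60° = 2 × 40.806° − 60° = 21.612°.

21.6°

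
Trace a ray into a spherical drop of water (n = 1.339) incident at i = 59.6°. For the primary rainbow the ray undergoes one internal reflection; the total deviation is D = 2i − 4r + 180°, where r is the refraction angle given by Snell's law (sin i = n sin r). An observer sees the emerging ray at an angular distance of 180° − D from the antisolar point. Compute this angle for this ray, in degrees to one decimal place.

41.2°

sin r = sin 59.6° / 1.339 = 0.8625/1.339 = 0.6441; r = 40.10°.
D = 2·59.6° − 4·40.10° + 180° = 119.20° − 160.41° + 180° = 138.79°.
Angle from antisolar point = 180° − D = 41.21°.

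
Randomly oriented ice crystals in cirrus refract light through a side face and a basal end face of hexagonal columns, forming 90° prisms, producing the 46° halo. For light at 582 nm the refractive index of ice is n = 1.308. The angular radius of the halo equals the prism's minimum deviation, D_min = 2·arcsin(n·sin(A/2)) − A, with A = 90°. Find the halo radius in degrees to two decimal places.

45.31°

n·sin(A/2) = 1.308 × sin 45° = 1.308 × 0.7071 = 0.9249.
D_min = 2·arcsin(0.9249) − 90° = 2 × 67.653° − 90° = 45.305°.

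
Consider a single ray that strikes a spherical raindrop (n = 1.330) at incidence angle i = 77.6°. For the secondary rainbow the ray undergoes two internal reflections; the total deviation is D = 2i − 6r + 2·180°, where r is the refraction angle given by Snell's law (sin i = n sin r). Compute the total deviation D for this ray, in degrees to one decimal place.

231.7°

sin r = sin 77.6° / 1.330 = 0.9767/1.330 = 0.7343; r = 47.25°.
D = 2·77.6° − 6·47.25° + 2·180° = 155.20° − 283.51° + 360° = 231.69°.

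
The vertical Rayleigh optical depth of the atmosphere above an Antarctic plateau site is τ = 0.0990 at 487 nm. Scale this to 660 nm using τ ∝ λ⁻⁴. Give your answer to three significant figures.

0.0293

τ(660 nm) = τ(487 nm) × (487/660)⁴ = 0.0990 × (0.7379)⁴ = 0.0990 × 0.2964 = 0.0293.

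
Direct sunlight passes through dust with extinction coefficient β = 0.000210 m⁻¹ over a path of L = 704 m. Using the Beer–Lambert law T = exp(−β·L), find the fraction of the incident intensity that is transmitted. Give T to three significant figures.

τ = β·L = 0.000210 × 704 = 0.1478.
T = exp(−0.1478) = 0.8626.

0.863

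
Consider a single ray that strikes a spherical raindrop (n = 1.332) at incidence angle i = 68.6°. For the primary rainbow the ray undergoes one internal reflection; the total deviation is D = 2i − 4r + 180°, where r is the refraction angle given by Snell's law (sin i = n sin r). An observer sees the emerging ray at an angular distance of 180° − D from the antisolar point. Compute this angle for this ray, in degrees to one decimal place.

sin r = sin 68.6° / 1.332 = 0.9311/1.332 = 0.6990; r = 44.35°.
D = 2·68.6° − 4·44.35° + 180° = 137.20° − 177.38° + 180° = 139.82°.
Angle from antisolar point = 180° − D = 40.18°.

40.2°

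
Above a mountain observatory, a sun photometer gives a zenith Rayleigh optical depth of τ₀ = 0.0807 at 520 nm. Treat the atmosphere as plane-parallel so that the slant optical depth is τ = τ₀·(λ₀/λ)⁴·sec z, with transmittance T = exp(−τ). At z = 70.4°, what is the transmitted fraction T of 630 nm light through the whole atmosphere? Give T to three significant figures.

sec 70.4° = 2.9811.
τ = 0.0807 × (520/630)⁴ × 2.9811 = 0.0807 × 0.4641 × 2.9811 = 0.1117.
T = exp(−0.1117) = 0.8943.

0.894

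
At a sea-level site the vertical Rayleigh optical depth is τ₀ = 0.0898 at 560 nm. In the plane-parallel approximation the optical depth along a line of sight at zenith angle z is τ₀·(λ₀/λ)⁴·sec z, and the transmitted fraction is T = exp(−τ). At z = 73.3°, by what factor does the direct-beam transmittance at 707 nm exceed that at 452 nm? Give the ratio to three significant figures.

1.85

Airmass: sec 73.3° = 3.4799.
τ(707 nm) = 0.0898 × (560/707)⁴ × 3.4799 = 0.0898 × 0.3936 × 3.4799 = 0.1230.
τ(452 nm) = 0.0898 × (560/452)⁴ × 3.4799 = 0.0898 × 2.3561 × 3.4799 = 0.7363.
T(707)/T(452) = exp(τ_B − τ_A) = exp(0.6133) = 1.8465.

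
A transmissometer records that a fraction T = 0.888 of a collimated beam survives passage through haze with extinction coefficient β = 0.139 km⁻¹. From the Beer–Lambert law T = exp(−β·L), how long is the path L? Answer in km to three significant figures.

Beer–Lambert: T = exp(−βL) ⇒ L = −ln(T)/β = −ln(0.888)/0.139 = 0.1188/0.139 = 0.8546 km.

0.855 km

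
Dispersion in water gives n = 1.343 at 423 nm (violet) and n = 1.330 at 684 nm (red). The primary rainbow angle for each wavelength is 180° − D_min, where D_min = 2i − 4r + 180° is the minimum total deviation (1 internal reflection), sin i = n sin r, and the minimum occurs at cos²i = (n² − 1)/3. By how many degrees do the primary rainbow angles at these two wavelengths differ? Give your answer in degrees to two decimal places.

At 423 nm (n = 1.343): cos²i = 0.26788 → i = 58.830°, r = 39.577°, D_min = 139.354°, rainbow angle = 40.646°.
At 684 nm (n = 1.330): cos²i = 0.25630 → i = 59.585°, r = 40.422°, D_min = 137.484°, rainbow angle = 42.516°.
Angular width = |40.646° − 42.516°| = 1.871°.

1.87°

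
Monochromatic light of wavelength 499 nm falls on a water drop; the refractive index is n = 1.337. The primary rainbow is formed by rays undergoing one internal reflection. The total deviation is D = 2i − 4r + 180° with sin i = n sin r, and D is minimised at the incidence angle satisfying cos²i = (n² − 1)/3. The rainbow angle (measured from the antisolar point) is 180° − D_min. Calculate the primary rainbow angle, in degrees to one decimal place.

41.5°

cos²i = (1.78757 − 1)/3 = 0.26252; i = arccos(0.51237) = 59.178°.
sin r = sin 59.178°/1.337 = 0.64231; r = 39.964°.
D_min = 2·59.178° − 4·39.964° + 180° = 138.500°.
Rainbow angle = 180° − D_min = 41.500°.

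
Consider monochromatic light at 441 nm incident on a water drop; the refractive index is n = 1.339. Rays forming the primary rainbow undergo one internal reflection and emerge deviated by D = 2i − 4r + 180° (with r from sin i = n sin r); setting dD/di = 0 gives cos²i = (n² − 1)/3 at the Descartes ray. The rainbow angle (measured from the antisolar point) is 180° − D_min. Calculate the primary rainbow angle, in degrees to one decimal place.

41.2°

cos²i = (1.79292 − 1)/3 = 0.26431; i = arccos(0.51411) = 59.062°.
sin r = sin 59.062°/1.339 = 0.64057; r = 39.834°.
D_min = 2·59.062° − 4·39.834° + 180° = 138.786°.
Rainbow angle = 180° − D_min = 41.214°.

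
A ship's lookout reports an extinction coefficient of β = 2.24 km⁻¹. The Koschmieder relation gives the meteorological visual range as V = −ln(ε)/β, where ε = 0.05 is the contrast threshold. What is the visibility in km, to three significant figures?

1.34 km

V = −ln(0.05) / 2.24 = 2.996 / 2.24 = 1.3374 km.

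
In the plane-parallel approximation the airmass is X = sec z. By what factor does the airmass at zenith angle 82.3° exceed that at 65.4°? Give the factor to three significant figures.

X(82.3°)/X(65.4°) = sec 82.3° / sec 65.4° = cos 65.4° / cos 82.3° = 0.4163/0.1340 = 3.1069.

3.11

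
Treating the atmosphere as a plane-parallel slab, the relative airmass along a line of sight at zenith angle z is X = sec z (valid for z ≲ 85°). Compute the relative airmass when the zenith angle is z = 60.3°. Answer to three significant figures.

2.02

X = sec z = 1/cos 60.3° = 1/0.4955 = 2.0183.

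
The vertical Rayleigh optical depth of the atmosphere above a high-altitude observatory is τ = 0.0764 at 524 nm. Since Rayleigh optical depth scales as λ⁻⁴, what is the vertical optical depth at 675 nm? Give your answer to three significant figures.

0.0277

τ(675 nm) = τ(524 nm) × (524/675)⁴ = 0.0764 × (0.7763)⁴ = 0.0764 × 0.3632 = 0.0277.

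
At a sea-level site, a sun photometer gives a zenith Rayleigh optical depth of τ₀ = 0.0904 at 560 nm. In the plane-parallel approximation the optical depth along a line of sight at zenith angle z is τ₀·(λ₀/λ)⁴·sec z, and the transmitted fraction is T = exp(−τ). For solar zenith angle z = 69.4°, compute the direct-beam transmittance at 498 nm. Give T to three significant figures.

sec 69.4° = 2.8422.
τ = 0.0904 × (560/498)⁴ × 2.8422 = 0.0904 × 1.5989 × 2.8422 = 0.4108.
T = exp(−0.4108) = 0.6631.

0.663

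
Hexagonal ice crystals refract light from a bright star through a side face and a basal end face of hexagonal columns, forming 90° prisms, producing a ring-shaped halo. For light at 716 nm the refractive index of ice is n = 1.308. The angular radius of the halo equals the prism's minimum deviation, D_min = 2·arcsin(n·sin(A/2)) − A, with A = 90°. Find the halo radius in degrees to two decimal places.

n·sin(A/2) = 1.308 × sin 45° = 1.308 × 0.7071 = 0.9249.
D_min = 2·arcsin(0.9249) − 90° = 2 × 67.653° − 90° = 45.305°.

45.31°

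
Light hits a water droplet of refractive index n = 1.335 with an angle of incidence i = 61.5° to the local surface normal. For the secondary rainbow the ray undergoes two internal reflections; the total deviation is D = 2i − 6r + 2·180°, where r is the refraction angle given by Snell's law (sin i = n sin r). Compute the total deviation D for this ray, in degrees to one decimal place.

sin r = sin 61.5° / 1.335 = 0.8788/1.335 = 0.6583; r = 41.17°.
D = 2·61.5° − 6·41.17° + 2·180° = 123.00° − 247.02° + 360° = 235.98°.

236.0°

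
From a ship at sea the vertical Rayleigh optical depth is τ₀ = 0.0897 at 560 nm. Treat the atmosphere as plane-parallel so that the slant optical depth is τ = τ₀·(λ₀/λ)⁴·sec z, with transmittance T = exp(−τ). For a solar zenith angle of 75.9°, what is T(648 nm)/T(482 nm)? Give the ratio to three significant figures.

Airmass: sec 75.9° = 4.1048.
τ(648 nm) = 0.0897 × (560/648)⁴ × 4.1048 = 0.0897 × 0.5578 × 4.1048 = 0.2054.
τ(482 nm) = 0.0897 × (560/482)⁴ × 4.1048 = 0.0897 × 1.8221 × 4.1048 = 0.6709.
T(648)/T(482) = exp(τ_B − τ_A) = exp(0.4655) = 1.5928.

1.59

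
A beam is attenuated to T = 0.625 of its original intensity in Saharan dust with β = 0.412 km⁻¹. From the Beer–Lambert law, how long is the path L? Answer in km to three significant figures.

Beer–Lambert: T = exp(−βL) ⇒ L = −ln(T)/β = −ln(0.625)/0.412 = 0.4700/0.412 = 1.141 km.

1.14 km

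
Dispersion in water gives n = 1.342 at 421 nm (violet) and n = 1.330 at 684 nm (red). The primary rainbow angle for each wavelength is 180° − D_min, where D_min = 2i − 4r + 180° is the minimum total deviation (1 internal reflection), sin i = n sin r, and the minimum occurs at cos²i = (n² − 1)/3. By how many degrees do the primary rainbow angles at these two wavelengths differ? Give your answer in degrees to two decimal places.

1.73°

At 421 nm (n = 1.342): cos²i = 0.26699 → i = 58.888°, r = 39.641°, D_min = 139.213°, rainbow angle = 40.787°.
At 684 nm (n = 1.330): cos²i = 0.25630 → i = 59.585°, r = 40.422°, D_min = 137.484°, rainbow angle = 42.516°.
Angular width = |40.787° − 42.516°| = 1.729°.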